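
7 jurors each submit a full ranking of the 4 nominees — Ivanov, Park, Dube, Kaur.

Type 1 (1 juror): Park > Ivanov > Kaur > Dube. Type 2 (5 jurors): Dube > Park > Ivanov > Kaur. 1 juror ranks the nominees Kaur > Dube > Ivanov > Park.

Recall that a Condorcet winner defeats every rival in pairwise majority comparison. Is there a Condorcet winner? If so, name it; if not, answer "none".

Dube

Head-to-head results (7 jurors):
Ivanov–Park: Park 6–1.
Ivanov vs Dube: Dube wins 6–1.
Ivanov vs Kaur: Ivanov preferred on 1+5 = 6 ballots; Ivanov wins 6–1.
Park–Dube: Dube 6–1.
Park vs Kaur: Park, 6–1.
Dube vs Kaur: Dube wins 5–2.
Dube wins every pairwise contest, so Dube is the Condorcet winner.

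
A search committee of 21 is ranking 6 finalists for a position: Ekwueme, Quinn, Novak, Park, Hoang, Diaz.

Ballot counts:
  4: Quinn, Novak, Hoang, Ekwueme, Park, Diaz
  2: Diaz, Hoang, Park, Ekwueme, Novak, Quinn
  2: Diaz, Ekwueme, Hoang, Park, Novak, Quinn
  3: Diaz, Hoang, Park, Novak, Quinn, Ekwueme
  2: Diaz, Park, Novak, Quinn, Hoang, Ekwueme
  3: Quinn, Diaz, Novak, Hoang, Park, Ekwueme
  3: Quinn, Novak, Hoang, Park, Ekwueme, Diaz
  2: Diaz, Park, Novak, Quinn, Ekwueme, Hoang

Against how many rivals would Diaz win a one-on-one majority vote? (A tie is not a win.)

5

Diaz against each rival (21 committee members):
Diaz vs Ekwueme: Diaz is ranked higher on 2+2+3+2+3+2 = 14 ballots, Ekwueme on 7. Diaz wins 14–7.
Diaz–Quinn: Diaz 11–10.
Diaz vs Novak: 14 to 7, Diaz.
Diaz vs Park: Diaz, 14–7.
Diaz vs Hoang: Diaz wins 14–7.
Diaz beats Ekwueme, Quinn, Novak, Park, Hoang — 5 pairwise wins.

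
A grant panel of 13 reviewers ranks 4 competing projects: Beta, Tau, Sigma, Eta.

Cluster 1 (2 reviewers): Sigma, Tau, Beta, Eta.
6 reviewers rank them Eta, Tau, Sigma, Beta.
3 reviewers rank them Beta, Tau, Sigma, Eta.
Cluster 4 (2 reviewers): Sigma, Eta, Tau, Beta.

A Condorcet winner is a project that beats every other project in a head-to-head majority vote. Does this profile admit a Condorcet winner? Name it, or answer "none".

Head-to-head results (13 reviewers):
Beta–Tau: Tau 10–3.
Beta vs Sigma: Beta is ranked higher on 3 ballots, Sigma on 10. Sigma wins 10–3.
Beta vs Eta: Beta preferred on 2+3 = 5 ballots; Eta wins 8–5.
Tau vs Sigma: Tau preferred on 6+3 = 9 ballots; Tau wins 9–4.
Tau vs Eta: 2+3 = 5 for Tau, 8 for Eta — Eta by 8–5.
Sigma vs Eta: 7 to 6, Sigma.
Every project loses at least once (Beta loses to Tau; Tau loses to Eta; Sigma loses to Tau; Eta loses to Sigma). The majority relation contains the cycle Tau beats Sigma beats Eta beats Tau, so there is no Condorcet winner.

none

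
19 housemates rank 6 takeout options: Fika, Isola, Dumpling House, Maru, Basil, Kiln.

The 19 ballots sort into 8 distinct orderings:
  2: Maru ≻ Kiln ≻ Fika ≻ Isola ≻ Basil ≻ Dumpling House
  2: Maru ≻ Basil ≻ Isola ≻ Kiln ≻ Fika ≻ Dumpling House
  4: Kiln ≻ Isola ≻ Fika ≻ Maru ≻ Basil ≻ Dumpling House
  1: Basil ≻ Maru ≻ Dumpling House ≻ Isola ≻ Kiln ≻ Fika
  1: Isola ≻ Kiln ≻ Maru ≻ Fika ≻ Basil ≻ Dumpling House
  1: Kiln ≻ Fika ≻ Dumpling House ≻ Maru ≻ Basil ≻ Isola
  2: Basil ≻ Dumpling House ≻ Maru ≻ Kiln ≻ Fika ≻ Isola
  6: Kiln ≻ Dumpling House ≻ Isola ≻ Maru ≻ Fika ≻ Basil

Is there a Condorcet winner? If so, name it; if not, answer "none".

Kiln

Check each pair by majority over 19 ballots:
Fika vs Isola: Isola wins 14–5.
Fika vs Dumpling House: Fika, 10–9.
Fika vs Maru: Maru wins 14–5.
Fika–Basil: Fika 14–5.
Fika–Kiln: Kiln 19–0.
Isola–Dumpling House: Dumpling House 10–9.
Isola–Maru: Isola 11–8.
Isola–Basil: Isola 13–6.
Isola vs Kiln: Kiln, 15–4.
Dumpling House vs Maru: Maru wins 10–9.
Dumpling House–Basil: Basil 12–7.
Dumpling House vs Kiln: Kiln wins 16–3.
Maru vs Basil: Maru wins 16–3.
Maru vs Kiln: Kiln wins 12–7.
Basil vs Kiln: Kiln wins 14–5.
Kiln defeats every rival head-to-head and is the Condorcet winner.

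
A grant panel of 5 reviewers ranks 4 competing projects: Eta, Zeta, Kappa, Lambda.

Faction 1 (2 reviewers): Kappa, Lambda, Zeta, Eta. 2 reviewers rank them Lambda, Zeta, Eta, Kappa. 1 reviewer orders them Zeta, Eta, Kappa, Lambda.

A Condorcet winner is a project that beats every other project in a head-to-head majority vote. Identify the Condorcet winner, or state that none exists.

none

Head-to-head results (5 reviewers):
Eta vs Zeta: 0 to 5, Zeta.
Eta vs Kappa: Eta is ranked higher on 2+1 = 3 ballots, Kappa on 2. Eta wins 3–2.
Eta vs Lambda: Lambda, 4–1.
Zeta vs Kappa: Zeta wins 3–2.
Zeta vs Lambda: Lambda, 4–1.
Kappa vs Lambda: Kappa, 3–2.
No project is unbeaten: Eta loses to Zeta; Zeta loses to Lambda; Kappa loses to Eta; Lambda loses to Kappa. In particular Eta > Kappa > Lambda > Eta is a majority cycle — no Condorcet winner exists.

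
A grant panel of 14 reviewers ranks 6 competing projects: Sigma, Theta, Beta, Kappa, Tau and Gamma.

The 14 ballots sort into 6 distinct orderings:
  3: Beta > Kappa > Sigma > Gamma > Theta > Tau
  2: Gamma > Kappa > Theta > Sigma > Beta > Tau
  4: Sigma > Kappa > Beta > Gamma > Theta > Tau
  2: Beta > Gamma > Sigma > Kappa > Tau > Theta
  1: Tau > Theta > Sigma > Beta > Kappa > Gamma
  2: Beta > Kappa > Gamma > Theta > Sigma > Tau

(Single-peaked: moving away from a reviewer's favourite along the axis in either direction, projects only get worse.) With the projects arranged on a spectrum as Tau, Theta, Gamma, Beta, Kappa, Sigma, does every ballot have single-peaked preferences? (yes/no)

no

Axis positions: Tau=1, Theta=2, Gamma=3, Beta=4, Kappa=5, Sigma=6.
Type 1 (peak Beta at position 4): ranking walks positions 4-5-6-3-2-1, expanding outward from the peak — single-peaked.
Type 2: ranking walks positions 3-5-2-6-4-1; Kappa is ranked above Beta even though Beta lies between Kappa and the peak Gamma on the axis — preferences dip and rise again. Not single-peaked.
Type 3 (peak Sigma at position 6): ranking walks positions 6-5-4-3-2-1, expanding outward from the peak — single-peaked.
Type 4: ranking walks positions 4-3-6-5-1-2; Sigma is ranked above Kappa even though Kappa lies between Sigma and the peak Beta on the axis — preferences dip and rise again. Not single-peaked.
Type 5: ranking walks positions 1-2-6-4-5-3; Sigma is ranked above Gamma even though Gamma lies between Sigma and the peak Tau on the axis — preferences dip and rise again. Not single-peaked.
Type 6 (peak Beta at position 4): ranking walks positions 4-5-3-2-6-1, expanding outward from the peak — single-peaked.
Type 2 violates single-peakedness, so the profile is not single-peaked on this axis.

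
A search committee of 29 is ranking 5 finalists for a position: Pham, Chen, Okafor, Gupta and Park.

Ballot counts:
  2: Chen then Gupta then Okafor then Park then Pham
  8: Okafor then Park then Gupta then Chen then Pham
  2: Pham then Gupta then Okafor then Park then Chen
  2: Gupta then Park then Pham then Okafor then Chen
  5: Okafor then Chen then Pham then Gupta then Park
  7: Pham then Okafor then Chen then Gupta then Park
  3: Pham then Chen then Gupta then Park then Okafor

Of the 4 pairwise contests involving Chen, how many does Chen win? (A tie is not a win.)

3

Chen against each rival (29 committee members):
Chen vs Pham: Chen preferred on 2+8+5 = 15 ballots; Chen wins 15–14.
Chen vs Okafor: Chen preferred on 2+3 = 5 ballots; Okafor wins 24–5.
Chen vs Gupta: Chen, 17–12.
Chen vs Park: 2+5+7+3 = 17 for Chen, 12 for Park — Chen by 17–12.
Chen beats Pham, Gupta, Park; loses to Okafor — 3 pairwise wins.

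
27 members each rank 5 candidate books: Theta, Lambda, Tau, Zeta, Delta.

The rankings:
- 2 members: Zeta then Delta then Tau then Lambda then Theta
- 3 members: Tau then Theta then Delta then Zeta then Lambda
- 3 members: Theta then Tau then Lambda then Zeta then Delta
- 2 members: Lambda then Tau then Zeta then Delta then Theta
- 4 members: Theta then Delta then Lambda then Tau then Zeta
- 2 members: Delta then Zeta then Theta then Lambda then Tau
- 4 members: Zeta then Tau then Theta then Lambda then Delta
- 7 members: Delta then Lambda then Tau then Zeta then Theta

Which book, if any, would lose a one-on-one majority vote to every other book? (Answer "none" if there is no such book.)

Pairwise majorities:
Theta vs Lambda: 16 to 11, Theta.
Theta vs Tau: Theta is ranked higher on 3+4+2 = 9 ballots, Tau on 18. Tau wins 18–9.
Theta vs Zeta: Zeta, 17–10.
Theta vs Delta: Theta wins 14–13.
Lambda vs Tau: Lambda wins 15–12.
Lambda vs Zeta: Lambda is ranked higher on 3+2+4+7 = 16 ballots, Zeta on 11. Lambda wins 16–11.
Lambda–Delta: Delta 18–9.
Tau–Zeta: Tau 19–8.
Tau vs Delta: Delta, 15–12.
Zeta vs Delta: Zeta preferred on 2+3+2+4 = 11 ballots; Delta wins 16–11.
No book is winless: Theta beats Lambda; Lambda beats Tau; Tau beats Theta; Zeta beats Theta; Delta beats Lambda. There is no Condorcet loser.

none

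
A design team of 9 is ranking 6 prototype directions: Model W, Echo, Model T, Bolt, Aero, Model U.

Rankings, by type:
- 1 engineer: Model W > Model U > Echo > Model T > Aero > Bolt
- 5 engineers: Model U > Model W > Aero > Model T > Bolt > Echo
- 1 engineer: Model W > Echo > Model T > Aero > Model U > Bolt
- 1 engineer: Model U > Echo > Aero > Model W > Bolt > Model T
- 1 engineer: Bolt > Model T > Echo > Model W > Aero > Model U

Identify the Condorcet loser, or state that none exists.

Echo

Pairwise majorities:
Model W vs Echo: Model W, 7–2.
Model W vs Model T: Model W, 8–1.
Model W vs Bolt: Model W is ranked higher on 1+5+1+1 = 8 ballots, Bolt on 1. Model W wins 8–1.
Model W–Aero: Model W 8–1.
Model W vs Model U: 1+1+1 = 3 for Model W, 6 for Model U — Model U by 6–3.
Echo vs Model T: Echo is ranked higher on 1+1+1 = 3 ballots, Model T on 6. Model T wins 6–3.
Echo vs Bolt: 1+1+1 = 3 for Echo, 6 for Bolt — Bolt by 6–3.
Echo vs Aero: 1+1+1+1 = 4 for Echo, 5 for Aero — Aero by 5–4.
Echo vs Model U: Echo preferred on 1+1 = 2 ballots; Model U wins 7–2.
Model T vs Bolt: Model T is ranked higher on 1+5+1 = 7 ballots, Bolt on 2. Model T wins 7–2.
Model T vs Aero: Aero wins 6–3.
Model T vs Model U: 1+1 = 2 for Model T, 7 for Model U — Model U by 7–2.
Bolt vs Aero: Bolt preferred on 1 ballot; Aero wins 8–1.
Bolt vs Model U: Model U wins 8–1.
Aero vs Model U: Model U, 7–2.
Echo loses to every other design — it is the Condorcet loser.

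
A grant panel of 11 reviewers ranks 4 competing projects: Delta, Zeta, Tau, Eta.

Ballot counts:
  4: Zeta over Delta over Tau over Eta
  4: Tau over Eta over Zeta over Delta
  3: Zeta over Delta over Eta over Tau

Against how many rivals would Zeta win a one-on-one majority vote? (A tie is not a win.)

Zeta against each rival (11 reviewers):
Zeta vs Delta: Zeta, 11–0.
Zeta vs Tau: Zeta preferred on 4+3 = 7 ballots; Zeta wins 7–4.
Zeta vs Eta: Zeta wins 7–4.
Zeta beats Delta, Tau, Eta — 3 pairwise wins.

3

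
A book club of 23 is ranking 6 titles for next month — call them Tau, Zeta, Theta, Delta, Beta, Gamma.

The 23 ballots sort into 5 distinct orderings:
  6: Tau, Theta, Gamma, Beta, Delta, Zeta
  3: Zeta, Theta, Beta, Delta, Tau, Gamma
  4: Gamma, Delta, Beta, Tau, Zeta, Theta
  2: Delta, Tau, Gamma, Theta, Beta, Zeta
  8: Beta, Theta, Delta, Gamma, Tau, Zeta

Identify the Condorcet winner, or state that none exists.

Pairwise majorities:
Tau vs Zeta: 6+4+2+8 = 20 for Tau, 3 for Zeta — Tau by 20–3.
Tau vs Theta: Tau is ranked higher on 6+4+2 = 12 ballots, Theta on 11. Tau wins 12–11.
Tau vs Delta: Tau is ranked higher on 6 ballots, Delta on 17. Delta wins 17–6.
Tau vs Beta: Tau is ranked higher on 6+2 = 8 ballots, Beta on 15. Beta wins 15–8.
Tau vs Gamma: Tau is ranked higher on 6+3+2 = 11 ballots, Gamma on 12. Gamma wins 12–11.
Zeta vs Theta: 7 to 16, Theta.
Zeta vs Delta: 3 for Zeta, 20 for Delta — Delta by 20–3.
Zeta vs Beta: Zeta is ranked higher on 3 ballots, Beta on 20. Beta wins 20–3.
Zeta vs Gamma: Zeta is ranked higher on 3 ballots, Gamma on 20. Gamma wins 20–3.
Theta vs Delta: 6+3+8 = 17 for Theta, 6 for Delta — Theta by 17–6.
Theta vs Beta: Theta is ranked higher on 6+3+2 = 11 ballots, Beta on 12. Beta wins 12–11.
Theta vs Gamma: Theta is ranked higher on 6+3+8 = 17 ballots, Gamma on 6. Theta wins 17–6.
Delta vs Beta: 4+2 = 6 for Delta, 17 for Beta — Beta by 17–6.
Delta vs Gamma: Delta preferred on 3+2+8 = 13 ballots; Delta wins 13–10.
Beta vs Gamma: 3+8 = 11 for Beta, 12 for Gamma — Gamma by 12–11.
Every book loses at least once (Tau loses to Delta; Zeta loses to Tau; Theta loses to Tau; Delta loses to Theta; Beta loses to Gamma; Gamma loses to Theta). The majority relation contains the cycle Tau > Theta > Delta > Tau, so there is no Condorcet winner.

none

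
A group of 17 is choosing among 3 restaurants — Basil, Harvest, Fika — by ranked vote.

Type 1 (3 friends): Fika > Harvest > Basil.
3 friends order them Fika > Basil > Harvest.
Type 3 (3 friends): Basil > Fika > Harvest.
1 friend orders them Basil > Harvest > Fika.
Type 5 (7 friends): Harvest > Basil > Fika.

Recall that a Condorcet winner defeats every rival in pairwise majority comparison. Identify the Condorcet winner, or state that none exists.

Pairwise majorities:
Basil vs Harvest: Harvest, 10–7.
Basil vs Fika: Basil is ranked higher on 3+1+7 = 11 ballots, Fika on 6. Basil wins 11–6.
Harvest vs Fika: Fika wins 9–8.
No restaurant is unbeaten: Basil loses to Harvest; Harvest loses to Fika; Fika loses to Basil. In particular Basil → Fika → Harvest → Basil is a majority cycle — no Condorcet winner exists.

none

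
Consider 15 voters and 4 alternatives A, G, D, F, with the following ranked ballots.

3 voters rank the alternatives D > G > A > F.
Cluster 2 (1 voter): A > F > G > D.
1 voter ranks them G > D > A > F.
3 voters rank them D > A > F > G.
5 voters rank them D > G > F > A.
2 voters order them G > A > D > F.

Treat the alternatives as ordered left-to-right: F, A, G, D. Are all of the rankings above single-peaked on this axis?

no

Axis positions: F=1, A=2, G=3, D=4.
Cluster 1 (peak D at position 4): ranking walks positions 4-3-2-1, expanding outward from the peak — single-peaked.
Cluster 2 (peak A at position 2): ranking walks positions 2-1-3-4, expanding outward from the peak — single-peaked.
Cluster 3 (peak G at position 3): ranking walks positions 3-4-2-1, expanding outward from the peak — single-peaked.
Cluster 4: ranking walks positions 4-2-1-3; A is ranked above G even though G lies between A and the peak D on the axis — preferences dip and rise again. Not single-peaked.
Cluster 5: ranking walks positions 4-3-1-2; F is ranked above A even though A lies between F and the peak D on the axis — preferences dip and rise again. Not single-peaked.
Cluster 6 (peak G at position 3): ranking walks positions 3-2-4-1, expanding outward from the peak — single-peaked.
Cluster 4 violates single-peakedness, so the profile is not single-peaked on this axis.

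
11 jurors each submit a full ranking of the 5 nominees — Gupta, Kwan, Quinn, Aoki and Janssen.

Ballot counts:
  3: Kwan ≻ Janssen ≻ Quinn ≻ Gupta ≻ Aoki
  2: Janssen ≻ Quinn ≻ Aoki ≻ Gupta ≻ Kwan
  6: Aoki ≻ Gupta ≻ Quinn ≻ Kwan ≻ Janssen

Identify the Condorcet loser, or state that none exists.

Janssen

Head-to-head results (11 jurors):
Gupta vs Kwan: 2+6 = 8 for Gupta, 3 for Kwan — Gupta by 8–3.
Gupta vs Quinn: Gupta wins 6–5.
Gupta–Aoki: Aoki 8–3.
Gupta vs Janssen: Gupta, 6–5.
Kwan vs Quinn: Kwan is ranked higher on 3 ballots, Quinn on 8. Quinn wins 8–3.
Kwan vs Aoki: Aoki wins 8–3.
Kwan vs Janssen: Kwan wins 9–2.
Quinn vs Aoki: Aoki, 6–5.
Quinn vs Janssen: Quinn is ranked higher on 6 ballots, Janssen on 5. Quinn wins 6–5.
Aoki vs Janssen: Aoki is ranked higher on 6 ballots, Janssen on 5. Aoki wins 6–5.
Janssen loses to every other nominee — it is the Condorcet loser.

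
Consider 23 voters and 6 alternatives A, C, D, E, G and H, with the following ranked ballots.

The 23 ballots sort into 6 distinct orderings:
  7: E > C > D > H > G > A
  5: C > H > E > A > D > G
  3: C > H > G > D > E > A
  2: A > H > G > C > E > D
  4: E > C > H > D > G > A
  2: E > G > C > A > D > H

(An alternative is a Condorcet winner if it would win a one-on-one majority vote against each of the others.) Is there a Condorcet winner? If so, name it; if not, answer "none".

Check each pair by majority over 23 ballots:
A–C: C 21–2.
A vs D: A preferred on 5+2+2 = 9 ballots; D wins 14–9.
A vs E: E wins 21–2.
A vs G: A is ranked higher on 5+2 = 7 ballots, G on 16. G wins 16–7.
A vs H: A preferred on 2+2 = 4 ballots; H wins 19–4.
C–D: C 23–0.
C vs E: 10 to 13, E.
C vs G: 19 to 4, C.
C vs H: C preferred on 7+5+3+4+2 = 21 ballots; C wins 21–2.
D vs E: E wins 20–3.
D vs G: 16 to 7, D.
D vs H: 9 to 14, H.
E–G: E 18–5.
E vs H: E is ranked higher on 7+4+2 = 13 ballots, H on 10. E wins 13–10.
G vs H: G preferred on 2 ballots; H wins 21–2.
Only E has no losses; E is the Condorcet winner.

E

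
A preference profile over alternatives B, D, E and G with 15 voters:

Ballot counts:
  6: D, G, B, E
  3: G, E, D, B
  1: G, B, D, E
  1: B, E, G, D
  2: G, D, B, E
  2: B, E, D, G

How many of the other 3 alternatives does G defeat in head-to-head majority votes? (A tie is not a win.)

2

G against each rival (15 voters):
G vs B: G is ranked higher on 6+3+1+2 = 12 ballots, B on 3. G wins 12–3.
G vs D: G preferred on 3+1+1+2 = 7 ballots; D wins 8–7.
G vs E: G, 12–3.
G beats B, E; loses to D — 2 pairwise wins.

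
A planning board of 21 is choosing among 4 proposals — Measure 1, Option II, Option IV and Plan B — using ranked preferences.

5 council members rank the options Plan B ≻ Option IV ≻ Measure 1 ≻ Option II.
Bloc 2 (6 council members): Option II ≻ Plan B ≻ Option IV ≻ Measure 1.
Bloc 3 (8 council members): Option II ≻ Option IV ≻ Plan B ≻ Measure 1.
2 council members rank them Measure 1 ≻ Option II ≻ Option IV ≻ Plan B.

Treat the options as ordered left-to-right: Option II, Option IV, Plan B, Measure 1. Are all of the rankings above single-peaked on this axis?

no

Axis positions: Option II=1, Option IV=2, Plan B=3, Measure 1=4.
Bloc 1 (peak Plan B at position 3): ranking walks positions 3-2-4-1, expanding outward from the peak — single-peaked.
Bloc 2: ranking walks positions 1-3-2-4; Plan B is ranked above Option IV even though Option IV lies between Plan B and the peak Option II on the axis — preferences dip and rise again. Not single-peaked.
Bloc 3 (peak Option II at position 1): ranking walks positions 1-2-3-4, expanding outward from the peak — single-peaked.
Bloc 4: ranking walks positions 4-1-2-3; Option II is ranked above Plan B even though Plan B lies between Option II and the peak Measure 1 on the axis — preferences dip and rise again. Not single-peaked.
Bloc 2 violates single-peakedness, so the profile is not single-peaked on this axis.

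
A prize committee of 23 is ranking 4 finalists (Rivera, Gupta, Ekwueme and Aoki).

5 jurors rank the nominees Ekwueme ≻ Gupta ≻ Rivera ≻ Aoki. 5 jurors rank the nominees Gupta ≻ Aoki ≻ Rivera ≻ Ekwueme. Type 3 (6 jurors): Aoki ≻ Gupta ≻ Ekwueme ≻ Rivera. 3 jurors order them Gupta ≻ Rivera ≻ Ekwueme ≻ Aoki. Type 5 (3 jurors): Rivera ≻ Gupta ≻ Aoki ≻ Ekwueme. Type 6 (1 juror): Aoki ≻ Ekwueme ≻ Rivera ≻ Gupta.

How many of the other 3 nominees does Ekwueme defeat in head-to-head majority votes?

1

Ekwueme against each rival (23 jurors):
Ekwueme vs Rivera: 12 to 11, Ekwueme.
Ekwueme vs Gupta: 6 to 17, Gupta.
Ekwueme vs Aoki: Aoki wins 15–8.
Ekwueme beats Rivera; loses to Gupta, Aoki — 1 pairwise win.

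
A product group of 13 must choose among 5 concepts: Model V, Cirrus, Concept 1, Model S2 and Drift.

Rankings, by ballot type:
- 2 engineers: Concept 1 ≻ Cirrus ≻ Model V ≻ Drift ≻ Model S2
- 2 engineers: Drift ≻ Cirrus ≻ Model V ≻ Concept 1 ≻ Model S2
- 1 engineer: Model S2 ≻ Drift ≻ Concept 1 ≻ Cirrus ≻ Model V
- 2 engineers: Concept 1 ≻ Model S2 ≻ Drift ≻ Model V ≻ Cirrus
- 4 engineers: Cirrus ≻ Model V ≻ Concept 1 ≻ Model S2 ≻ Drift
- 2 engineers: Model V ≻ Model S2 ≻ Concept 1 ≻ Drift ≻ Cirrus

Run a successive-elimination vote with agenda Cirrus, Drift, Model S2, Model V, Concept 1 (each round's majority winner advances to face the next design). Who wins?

Model V

Round 1: Cirrus vs Drift — 6–7, Drift advances.
Round 2: Drift vs Model S2 — 4–9, Model S2 advances.
Round 3: Model S2 vs Model V — 3–10, Model V advances.
Round 4: Model V vs Concept 1 — 8–5, Model V advances.
Model V survives the agenda.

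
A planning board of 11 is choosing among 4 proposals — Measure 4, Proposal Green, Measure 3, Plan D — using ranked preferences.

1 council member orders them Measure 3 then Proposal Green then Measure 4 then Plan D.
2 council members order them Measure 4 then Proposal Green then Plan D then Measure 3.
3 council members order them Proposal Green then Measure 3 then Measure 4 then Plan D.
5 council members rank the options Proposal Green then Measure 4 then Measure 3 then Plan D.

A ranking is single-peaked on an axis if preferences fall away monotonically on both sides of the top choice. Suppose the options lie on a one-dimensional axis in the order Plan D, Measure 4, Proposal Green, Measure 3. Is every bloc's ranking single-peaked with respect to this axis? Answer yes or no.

Axis positions: Plan D=1, Measure 4=2, Proposal Green=3, Measure 3=4.
Bloc 1 (peak Measure 3 at position 4): ranking walks positions 4-3-2-1, expanding outward from the peak — single-peaked.
Bloc 2 (peak Measure 4 at position 2): ranking walks positions 2-3-1-4, expanding outward from the peak — single-peaked.
Bloc 3 (peak Proposal Green at position 3): ranking walks positions 3-4-2-1, expanding outward from the peak — single-peaked.
Bloc 4 (peak Proposal Green at position 3): ranking walks positions 3-2-4-1, expanding outward from the peak — single-peaked.
Every ranking is single-peaked on this axis.

yes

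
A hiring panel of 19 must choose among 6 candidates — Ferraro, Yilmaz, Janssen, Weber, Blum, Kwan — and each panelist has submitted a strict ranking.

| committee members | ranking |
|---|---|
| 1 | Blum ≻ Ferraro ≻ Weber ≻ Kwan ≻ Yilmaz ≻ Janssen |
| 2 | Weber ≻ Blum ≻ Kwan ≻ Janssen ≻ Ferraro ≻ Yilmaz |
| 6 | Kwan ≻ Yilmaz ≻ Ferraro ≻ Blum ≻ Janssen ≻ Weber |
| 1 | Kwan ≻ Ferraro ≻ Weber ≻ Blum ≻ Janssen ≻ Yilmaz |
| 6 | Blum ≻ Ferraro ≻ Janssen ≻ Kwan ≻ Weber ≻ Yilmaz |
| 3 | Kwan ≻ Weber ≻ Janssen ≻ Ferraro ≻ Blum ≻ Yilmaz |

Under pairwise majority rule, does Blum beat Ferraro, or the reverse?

Ballots ranking Blum above Ferraro: 1 + 2 + 6 = 9.
Ballots ranking Ferraro above Blum: 19 − 9 = 10.
Ferraro wins the head-to-head 10–9.

Ferraro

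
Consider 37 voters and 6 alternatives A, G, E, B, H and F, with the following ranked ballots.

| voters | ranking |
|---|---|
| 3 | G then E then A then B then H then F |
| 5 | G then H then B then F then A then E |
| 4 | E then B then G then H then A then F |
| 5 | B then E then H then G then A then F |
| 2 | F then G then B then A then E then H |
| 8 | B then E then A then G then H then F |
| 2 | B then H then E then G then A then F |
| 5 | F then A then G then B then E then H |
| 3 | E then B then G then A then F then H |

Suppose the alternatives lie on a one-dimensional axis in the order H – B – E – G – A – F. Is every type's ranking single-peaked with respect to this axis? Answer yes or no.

Axis positions: H=1, B=2, E=3, G=4, A=5, F=6.
Type 1 (peak G at position 4): ranking walks positions 4-3-5-2-1-6, expanding outward from the peak — single-peaked.
Type 2: ranking walks positions 4-1-2-6-5-3; H is ranked above E even though E lies between H and the peak G on the axis — preferences dip and rise again. Not single-peaked.
Type 3 (peak E at position 3): ranking walks positions 3-2-4-1-5-6, expanding outward from the peak — single-peaked.
Type 4 (peak B at position 2): ranking walks positions 2-3-1-4-5-6, expanding outward from the peak — single-peaked.
Type 5: ranking walks positions 6-4-2-5-3-1; G is ranked above A even though A lies between G and the peak F on the axis — preferences dip and rise again. Not single-peaked.
Type 6: ranking walks positions 2-3-5-4-1-6; A is ranked above G even though G lies between A and the peak B on the axis — preferences dip and rise again. Not single-peaked.
Type 7 (peak B at position 2): ranking walks positions 2-1-3-4-5-6, expanding outward from the peak — single-peaked.
Type 8: ranking walks positions 6-5-4-2-3-1; B is ranked above E even though E lies between B and the peak F on the axis — preferences dip and rise again. Not single-peaked.
Type 9 (peak E at position 3): ranking walks positions 3-2-4-5-6-1, expanding outward from the peak — single-peaked.
Type 2 violates single-peakedness, so the profile is not single-peaked on this axis.

no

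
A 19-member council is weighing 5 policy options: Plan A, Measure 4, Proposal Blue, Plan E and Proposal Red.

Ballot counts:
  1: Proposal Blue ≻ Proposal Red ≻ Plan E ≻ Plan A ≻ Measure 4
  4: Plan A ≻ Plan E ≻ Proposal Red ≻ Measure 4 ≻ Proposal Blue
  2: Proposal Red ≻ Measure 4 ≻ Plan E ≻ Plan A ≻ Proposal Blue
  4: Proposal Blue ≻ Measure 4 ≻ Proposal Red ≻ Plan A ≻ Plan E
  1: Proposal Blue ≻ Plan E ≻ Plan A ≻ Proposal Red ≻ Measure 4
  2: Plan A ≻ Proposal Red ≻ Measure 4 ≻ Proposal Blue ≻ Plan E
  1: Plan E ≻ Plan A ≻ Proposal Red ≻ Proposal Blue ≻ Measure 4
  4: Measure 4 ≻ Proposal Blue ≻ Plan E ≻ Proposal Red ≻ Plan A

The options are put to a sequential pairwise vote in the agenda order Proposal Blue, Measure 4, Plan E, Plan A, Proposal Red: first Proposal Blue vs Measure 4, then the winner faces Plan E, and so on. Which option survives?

Round 1: Proposal Blue vs Measure 4 — 7–12, Measure 4 advances.
Round 2: Measure 4 vs Plan E — 12–7, Measure 4 advances.
Round 3: Measure 4 vs Plan A — 10–9, Measure 4 advances.
Round 4: Measure 4 vs Proposal Red — 8–11, Proposal Red advances.
Proposal Red survives the agenda.

Proposal Red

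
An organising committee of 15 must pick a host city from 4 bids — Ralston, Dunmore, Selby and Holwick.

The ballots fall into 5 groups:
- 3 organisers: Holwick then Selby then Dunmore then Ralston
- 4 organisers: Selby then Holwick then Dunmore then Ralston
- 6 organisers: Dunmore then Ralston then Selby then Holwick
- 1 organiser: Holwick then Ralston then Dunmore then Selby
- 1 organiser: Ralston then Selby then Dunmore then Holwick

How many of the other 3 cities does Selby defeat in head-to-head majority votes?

2

Selby against each rival (15 organisers):
Selby–Ralston: Ralston 8–7.
Selby vs Dunmore: 8 to 7, Selby.
Selby vs Holwick: Selby, 11–4.
Selby beats Dunmore, Holwick; loses to Ralston — 2 pairwise wins.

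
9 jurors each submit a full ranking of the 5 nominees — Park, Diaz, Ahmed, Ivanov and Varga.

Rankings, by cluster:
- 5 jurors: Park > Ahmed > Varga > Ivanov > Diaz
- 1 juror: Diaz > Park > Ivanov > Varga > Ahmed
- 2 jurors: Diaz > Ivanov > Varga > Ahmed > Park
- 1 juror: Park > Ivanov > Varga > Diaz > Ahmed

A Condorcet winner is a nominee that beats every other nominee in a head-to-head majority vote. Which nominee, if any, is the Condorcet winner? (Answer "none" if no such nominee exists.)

Park

Pairwise majorities:
Park vs Diaz: 5+1 = 6 for Park, 3 for Diaz — Park by 6–3.
Park vs Ahmed: Park preferred on 5+1+1 = 7 ballots; Park wins 7–2.
Park vs Ivanov: 7 to 2, Park.
Park vs Varga: 7 to 2, Park.
Diaz vs Ahmed: 1+2+1 = 4 for Diaz, 5 for Ahmed — Ahmed by 5–4.
Diaz vs Ivanov: 1+2 = 3 for Diaz, 6 for Ivanov — Ivanov by 6–3.
Diaz vs Varga: 1+2 = 3 for Diaz, 6 for Varga — Varga by 6–3.
Ahmed vs Ivanov: 5 to 4, Ahmed.
Ahmed vs Varga: Ahmed is ranked higher on 5 ballots, Varga on 4. Ahmed wins 5–4.
Ivanov vs Varga: Ivanov is ranked higher on 1+2+1 = 4 ballots, Varga on 5. Varga wins 5–4.
Park defeats every rival head-to-head and is the Condorcet winner.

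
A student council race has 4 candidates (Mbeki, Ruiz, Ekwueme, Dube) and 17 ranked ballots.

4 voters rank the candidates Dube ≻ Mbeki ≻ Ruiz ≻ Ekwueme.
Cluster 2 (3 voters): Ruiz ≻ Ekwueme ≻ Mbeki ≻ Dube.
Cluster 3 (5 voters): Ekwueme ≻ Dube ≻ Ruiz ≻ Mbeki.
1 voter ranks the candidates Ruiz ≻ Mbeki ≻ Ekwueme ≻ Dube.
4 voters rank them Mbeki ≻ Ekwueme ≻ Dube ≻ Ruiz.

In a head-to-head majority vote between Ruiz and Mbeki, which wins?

Ballots ranking Ruiz above Mbeki: 3 + 5 + 1 = 9.
Ballots ranking Mbeki above Ruiz: 17 − 9 = 8.
Ruiz wins the head-to-head 9–8.

Ruiz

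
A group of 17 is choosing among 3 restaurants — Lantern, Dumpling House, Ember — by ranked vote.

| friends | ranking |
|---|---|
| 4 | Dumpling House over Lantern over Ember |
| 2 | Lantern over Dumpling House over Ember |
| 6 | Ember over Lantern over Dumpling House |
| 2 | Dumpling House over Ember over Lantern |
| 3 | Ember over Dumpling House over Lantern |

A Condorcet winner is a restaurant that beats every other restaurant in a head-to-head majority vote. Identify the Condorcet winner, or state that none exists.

Ember

Head-to-head results (17 friends):
Lantern vs Dumpling House: 8 to 9, Dumpling House.
Lantern vs Ember: 4+2 = 6 for Lantern, 11 for Ember — Ember by 11–6.
Dumpling House vs Ember: 8 to 9, Ember.
Ember beats each of Lantern, Dumpling House — Ember is the Condorcet winner.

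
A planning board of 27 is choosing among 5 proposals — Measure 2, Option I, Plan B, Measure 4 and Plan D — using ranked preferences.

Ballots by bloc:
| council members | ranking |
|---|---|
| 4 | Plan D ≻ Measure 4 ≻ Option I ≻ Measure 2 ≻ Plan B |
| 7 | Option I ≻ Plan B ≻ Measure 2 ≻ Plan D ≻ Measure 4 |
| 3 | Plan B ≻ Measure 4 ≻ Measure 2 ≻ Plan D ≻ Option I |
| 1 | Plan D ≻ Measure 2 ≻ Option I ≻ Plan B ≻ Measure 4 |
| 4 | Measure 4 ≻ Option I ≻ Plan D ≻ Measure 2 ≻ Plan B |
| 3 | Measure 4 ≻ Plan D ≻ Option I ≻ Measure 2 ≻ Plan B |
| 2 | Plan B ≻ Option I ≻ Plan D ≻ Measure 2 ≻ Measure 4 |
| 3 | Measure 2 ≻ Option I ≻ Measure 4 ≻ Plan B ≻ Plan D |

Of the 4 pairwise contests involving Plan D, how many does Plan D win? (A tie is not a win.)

2

Plan D against each rival (27 council members):
Plan D vs Measure 2: Plan D wins 14–13.
Plan D vs Option I: Option I wins 16–11.
Plan D vs Plan B: Plan D preferred on 4+1+4+3 = 12 ballots; Plan B wins 15–12.
Plan D vs Measure 4: 14 to 13, Plan D.
Plan D beats Measure 2, Measure 4; loses to Option I, Plan B — 2 pairwise wins.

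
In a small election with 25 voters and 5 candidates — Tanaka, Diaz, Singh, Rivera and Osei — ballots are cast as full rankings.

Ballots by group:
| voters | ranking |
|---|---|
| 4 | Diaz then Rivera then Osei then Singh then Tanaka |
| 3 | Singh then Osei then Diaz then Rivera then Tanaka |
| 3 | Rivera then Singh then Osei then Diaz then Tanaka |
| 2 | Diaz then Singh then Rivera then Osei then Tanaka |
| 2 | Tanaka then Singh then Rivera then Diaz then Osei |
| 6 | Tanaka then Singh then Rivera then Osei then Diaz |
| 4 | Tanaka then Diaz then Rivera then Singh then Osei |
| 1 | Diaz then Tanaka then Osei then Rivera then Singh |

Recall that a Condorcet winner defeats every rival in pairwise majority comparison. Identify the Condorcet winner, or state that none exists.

none

Head-to-head results (25 voters):
Tanaka vs Diaz: 2+6+4 = 12 for Tanaka, 13 for Diaz — Diaz by 13–12.
Tanaka vs Singh: Tanaka, 13–12.
Tanaka vs Rivera: Tanaka, 13–12.
Tanaka vs Osei: 2+6+4+1 = 13 for Tanaka, 12 for Osei — Tanaka by 13–12.
Diaz–Singh: Singh 14–11.
Diaz–Rivera: Diaz 14–11.
Diaz vs Osei: 13 to 12, Diaz.
Singh vs Rivera: 13 to 12, Singh.
Singh vs Osei: Singh preferred on 3+3+2+2+6+4 = 20 ballots; Singh wins 20–5.
Rivera vs Osei: Rivera preferred on 4+3+2+2+6+4 = 21 ballots; Rivera wins 21–4.
Each candidate drops at least one matchup (Tanaka loses to Diaz; Diaz loses to Singh; Singh loses to Tanaka; Rivera loses to Tanaka; Osei loses to Tanaka); the cycle Tanaka > Singh > Diaz > Tanaka rules out a Condorcet winner.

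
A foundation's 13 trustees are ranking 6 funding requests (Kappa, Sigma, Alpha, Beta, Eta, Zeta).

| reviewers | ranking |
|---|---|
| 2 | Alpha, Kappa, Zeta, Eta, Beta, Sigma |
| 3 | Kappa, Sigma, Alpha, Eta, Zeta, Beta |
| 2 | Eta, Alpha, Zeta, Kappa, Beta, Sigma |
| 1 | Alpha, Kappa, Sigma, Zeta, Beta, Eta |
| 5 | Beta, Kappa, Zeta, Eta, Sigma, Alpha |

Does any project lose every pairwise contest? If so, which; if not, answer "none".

Head-to-head results (13 reviewers):
Kappa vs Sigma: Kappa wins 13–0.
Kappa vs Alpha: Kappa preferred on 3+5 = 8 ballots; Kappa wins 8–5.
Kappa vs Beta: Kappa is ranked higher on 2+3+2+1 = 8 ballots, Beta on 5. Kappa wins 8–5.
Kappa vs Eta: 2+3+1+5 = 11 for Kappa, 2 for Eta — Kappa by 11–2.
Kappa vs Zeta: Kappa wins 11–2.
Sigma–Alpha: Sigma 8–5.
Sigma vs Beta: Beta, 9–4.
Sigma–Eta: Eta 9–4.
Sigma vs Zeta: Zeta wins 9–4.
Alpha vs Beta: Alpha preferred on 2+3+2+1 = 8 ballots; Alpha wins 8–5.
Alpha vs Eta: Eta, 7–6.
Alpha vs Zeta: Alpha, 8–5.
Beta vs Eta: Eta, 7–6.
Beta vs Zeta: 5 for Beta, 8 for Zeta — Zeta by 8–5.
Eta vs Zeta: 3+2 = 5 for Eta, 8 for Zeta — Zeta by 8–5.
Every project wins at least one matchup (Kappa beats Sigma; Sigma beats Alpha; Alpha beats Beta; Beta beats Sigma; Eta beats Sigma; Zeta beats Sigma), so there is no Condorcet loser.

none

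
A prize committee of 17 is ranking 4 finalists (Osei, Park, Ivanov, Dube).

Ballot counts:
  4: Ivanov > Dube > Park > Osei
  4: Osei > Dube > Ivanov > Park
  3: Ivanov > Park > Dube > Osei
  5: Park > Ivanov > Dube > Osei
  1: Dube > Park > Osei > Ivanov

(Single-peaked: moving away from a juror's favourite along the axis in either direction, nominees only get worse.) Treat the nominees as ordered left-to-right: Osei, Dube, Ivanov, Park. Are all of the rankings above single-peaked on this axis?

Axis positions: Osei=1, Dube=2, Ivanov=3, Park=4.
Type 1 (peak Ivanov at position 3): ranking walks positions 3-2-4-1, expanding outward from the peak — single-peaked.
Type 2 (peak Osei at position 1): ranking walks positions 1-2-3-4, expanding outward from the peak — single-peaked.
Type 3 (peak Ivanov at position 3): ranking walks positions 3-4-2-1, expanding outward from the peak — single-peaked.
Type 4 (peak Park at position 4): ranking walks positions 4-3-2-1, expanding outward from the peak — single-peaked.
Type 5: ranking walks positions 2-4-1-3; Park is ranked above Ivanov even though Ivanov lies between Park and the peak Dube on the axis — preferences dip and rise again. Not single-peaked.
Type 5 violates single-peakedness, so the profile is not single-peaked on this axis.

no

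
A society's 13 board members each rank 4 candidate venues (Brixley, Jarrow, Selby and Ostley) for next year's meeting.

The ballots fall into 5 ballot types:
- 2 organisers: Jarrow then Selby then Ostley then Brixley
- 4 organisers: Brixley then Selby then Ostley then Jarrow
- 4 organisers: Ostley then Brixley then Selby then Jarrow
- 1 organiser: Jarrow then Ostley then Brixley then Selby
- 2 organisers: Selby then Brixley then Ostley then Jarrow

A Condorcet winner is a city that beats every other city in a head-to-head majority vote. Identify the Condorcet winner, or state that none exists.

Head-to-head results (13 organisers):
Brixley vs Jarrow: Brixley wins 10–3.
Brixley vs Selby: Brixley, 9–4.
Brixley–Ostley: Ostley 7–6.
Jarrow vs Selby: Selby, 10–3.
Jarrow vs Ostley: Ostley, 10–3.
Selby vs Ostley: Selby wins 8–5.
Each city drops at least one matchup (Brixley loses to Ostley; Jarrow loses to Brixley; Selby loses to Brixley; Ostley loses to Selby); the cycle Brixley > Selby > Ostley > Brixley rules out a Condorcet winner.

none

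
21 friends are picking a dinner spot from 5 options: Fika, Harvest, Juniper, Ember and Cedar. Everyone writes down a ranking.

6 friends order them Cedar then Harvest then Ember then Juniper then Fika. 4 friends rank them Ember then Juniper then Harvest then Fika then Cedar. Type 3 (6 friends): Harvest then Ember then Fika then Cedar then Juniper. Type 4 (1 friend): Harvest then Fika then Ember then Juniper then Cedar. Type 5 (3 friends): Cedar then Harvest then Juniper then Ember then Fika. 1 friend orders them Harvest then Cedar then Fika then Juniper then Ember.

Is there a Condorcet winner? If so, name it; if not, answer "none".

Harvest

Head-to-head results (21 friends):
Fika vs Harvest: Harvest, 21–0.
Fika vs Juniper: Juniper, 13–8.
Fika–Ember: Ember 19–2.
Fika vs Cedar: Fika, 11–10.
Harvest–Juniper: Harvest 17–4.
Harvest vs Ember: 17 to 4, Harvest.
Harvest vs Cedar: 4+6+1+1 = 12 for Harvest, 9 for Cedar — Harvest by 12–9.
Juniper vs Ember: Ember, 17–4.
Juniper vs Cedar: Juniper is ranked higher on 4+1 = 5 ballots, Cedar on 16. Cedar wins 16–5.
Ember vs Cedar: Ember is ranked higher on 4+6+1 = 11 ballots, Cedar on 10. Ember wins 11–10.
Only Harvest has no losses; Harvest is the Condorcet winner.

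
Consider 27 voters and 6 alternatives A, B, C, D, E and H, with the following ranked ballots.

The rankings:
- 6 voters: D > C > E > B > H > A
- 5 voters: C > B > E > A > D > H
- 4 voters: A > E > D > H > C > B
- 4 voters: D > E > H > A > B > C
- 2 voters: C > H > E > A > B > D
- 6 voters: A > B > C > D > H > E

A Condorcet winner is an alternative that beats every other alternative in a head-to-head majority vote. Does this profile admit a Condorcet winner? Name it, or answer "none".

Check each pair by majority over 27 ballots:
A vs B: A is ranked higher on 4+4+2+6 = 16 ballots, B on 11. A wins 16–11.
A vs C: 14 to 13, A.
A vs D: 17 to 10, A.
A vs E: A is ranked higher on 4+6 = 10 ballots, E on 17. E wins 17–10.
A vs H: A preferred on 5+4+6 = 15 ballots; A wins 15–12.
B vs C: 10 to 17, C.
B vs D: B is ranked higher on 5+2+6 = 13 ballots, D on 14. D wins 14–13.
B vs E: B is ranked higher on 5+6 = 11 ballots, E on 16. E wins 16–11.
B vs H: B is ranked higher on 6+5+6 = 17 ballots, H on 10. B wins 17–10.
C vs D: C preferred on 5+2+6 = 13 ballots; D wins 14–13.
C vs E: 6+5+2+6 = 19 for C, 8 for E — C by 19–8.
C vs H: 6+5+2+6 = 19 for C, 8 for H — C by 19–8.
D vs E: D preferred on 6+4+6 = 16 ballots; D wins 16–11.
D vs H: 6+5+4+4+6 = 25 for D, 2 for H — D by 25–2.
E vs H: 19 to 8, E.
Each alternative drops at least one matchup (A loses to E; B loses to A; C loses to A; D loses to A; E loses to C; H loses to A); the cycle A beats C beats E beats A rules out a Condorcet winner.

none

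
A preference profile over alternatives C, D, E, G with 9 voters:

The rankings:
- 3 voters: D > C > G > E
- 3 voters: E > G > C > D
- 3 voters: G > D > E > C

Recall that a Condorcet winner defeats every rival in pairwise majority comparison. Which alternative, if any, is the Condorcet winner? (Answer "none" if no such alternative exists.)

Pairwise majorities:
C vs D: C preferred on 3 ballots; D wins 6–3.
C vs E: C preferred on 3 ballots; E wins 6–3.
C vs G: 3 to 6, G.
D vs E: 6 to 3, D.
D vs G: D is ranked higher on 3 ballots, G on 6. G wins 6–3.
E vs G: 3 to 6, G.
G beats each of C, D, E — G is the Condorcet winner.

G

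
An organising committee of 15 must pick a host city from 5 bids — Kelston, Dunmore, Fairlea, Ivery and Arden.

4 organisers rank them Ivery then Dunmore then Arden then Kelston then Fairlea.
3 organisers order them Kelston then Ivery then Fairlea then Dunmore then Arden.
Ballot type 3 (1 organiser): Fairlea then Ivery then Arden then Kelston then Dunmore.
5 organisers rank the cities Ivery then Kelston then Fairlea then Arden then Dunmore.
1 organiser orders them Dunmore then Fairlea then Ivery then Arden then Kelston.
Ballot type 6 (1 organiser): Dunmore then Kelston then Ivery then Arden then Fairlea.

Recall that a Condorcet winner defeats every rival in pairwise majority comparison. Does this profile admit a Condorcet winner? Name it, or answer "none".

Ivery

Pairwise majorities:
Kelston–Dunmore: Kelston 9–6.
Kelston vs Fairlea: 13 to 2, Kelston.
Kelston vs Ivery: Ivery, 11–4.
Kelston vs Arden: 9 to 6, Kelston.
Dunmore–Fairlea: Fairlea 9–6.
Dunmore vs Ivery: Dunmore is ranked higher on 1+1 = 2 ballots, Ivery on 13. Ivery wins 13–2.
Dunmore–Arden: Dunmore 9–6.
Fairlea vs Ivery: 1+1 = 2 for Fairlea, 13 for Ivery — Ivery by 13–2.
Fairlea vs Arden: Fairlea is ranked higher on 3+1+5+1 = 10 ballots, Arden on 5. Fairlea wins 10–5.
Ivery vs Arden: Ivery is ranked higher on 4+3+1+5+1+1 = 15 ballots, Arden on 0. Ivery wins 15–0.
Ivery wins every pairwise contest, so Ivery is the Condorcet winner.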